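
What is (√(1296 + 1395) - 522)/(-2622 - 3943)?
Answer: 522/6565 - 3*√299/6565 ≈ 0.071611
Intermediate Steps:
(√(1296 + 1395) - 522)/(-2622 - 3943) = (√2691 - 522)/(-6565) = (3*√299 - 522)*(-1/6565) = (-522 + 3*√299)*(-1/6565) = 522/6565 - 3*√299/6565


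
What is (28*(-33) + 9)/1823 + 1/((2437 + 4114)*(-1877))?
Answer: -11251049528/22416021821 ≈ -0.50192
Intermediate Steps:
(28*(-33) + 9)/1823 + 1/((2437 + 4114)*(-1877)) = (-924 + 9)*(1/1823) - 1/1877/6551 = -915*1/1823 + (1/6551)*(-1/1877) = -915/1823 - 1/12296227 = -11251049528/22416021821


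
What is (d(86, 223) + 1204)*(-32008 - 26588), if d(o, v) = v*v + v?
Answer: -2997536976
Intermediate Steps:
d(o, v) = v + v**2 (d(o, v) = v**2 + v = v + v**2)
(d(86, 223) + 1204)*(-32008 - 26588) = (223*(1 + 223) + 1204)*(-32008 - 26588) = (223*224 + 1204)*(-58596) = (49952 + 1204)*(-58596) = 51156*(-58596) = -2997536976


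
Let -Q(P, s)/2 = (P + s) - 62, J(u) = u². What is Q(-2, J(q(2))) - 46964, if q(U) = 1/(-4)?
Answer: -374689/8 ≈ -46836.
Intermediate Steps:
q(U) = -¼
Q(P, s) = 124 - 2*P - 2*s (Q(P, s) = -2*((P + s) - 62) = -2*(-62 + P + s) = 124 - 2*P - 2*s)
Q(-2, J(q(2))) - 46964 = (124 - 2*(-2) - 2*(-¼)²) - 46964 = (124 + 4 - 2*1/16) - 46964 = (124 + 4 - ⅛) - 46964 = 1023/8 - 46964 = -374689/8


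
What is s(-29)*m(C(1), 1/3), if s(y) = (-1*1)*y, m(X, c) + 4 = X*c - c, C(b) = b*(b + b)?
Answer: -319/3 ≈ -106.33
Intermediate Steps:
C(b) = 2*b² (C(b) = b*(2*b) = 2*b²)
m(X, c) = -4 - c + X*c (m(X, c) = -4 + (X*c - c) = -4 + (-c + X*c) = -4 - c + X*c)
s(y) = -y
s(-29)*m(C(1), 1/3) = (-1*(-29))*(-4 - 1/3 + (2*1²)/3) = 29*(-4 - 1*⅓ + (2*1)*(⅓)) = 29*(-4 - ⅓ + 2*(⅓)) = 29*(-4 - ⅓ + ⅔) = 29*(-11/3) = -319/3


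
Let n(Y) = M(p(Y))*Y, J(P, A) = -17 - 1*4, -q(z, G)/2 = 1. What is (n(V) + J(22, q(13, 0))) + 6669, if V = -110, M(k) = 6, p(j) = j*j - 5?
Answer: 5988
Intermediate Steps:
q(z, G) = -2 (q(z, G) = -2*1 = -2)
J(P, A) = -21 (J(P, A) = -17 - 4 = -21)
p(j) = -5 + j**2 (p(j) = j**2 - 5 = -5 + j**2)
n(Y) = 6*Y
(n(V) + J(22, q(13, 0))) + 6669 = (6*(-110) - 21) + 6669 = (-660 - 21) + 6669 = -681 + 6669 = 5988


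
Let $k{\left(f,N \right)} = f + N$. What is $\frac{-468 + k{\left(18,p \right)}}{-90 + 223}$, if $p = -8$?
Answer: $- \frac{458}{133} \approx -3.4436$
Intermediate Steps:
$k{\left(f,N \right)} = N + f$
$\frac{-468 + k{\left(18,p \right)}}{-90 + 223} = \frac{-468 + \left(-8 + 18\right)}{-90 + 223} = \frac{-468 + 10}{133} = \left(-458\right) \frac{1}{133} = - \frac{458}{133}$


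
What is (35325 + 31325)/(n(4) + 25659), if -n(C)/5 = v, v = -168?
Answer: 66650/26499 ≈ 2.5152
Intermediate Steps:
n(C) = 840 (n(C) = -5*(-168) = 840)
(35325 + 31325)/(n(4) + 25659) = (35325 + 31325)/(840 + 25659) = 66650/26499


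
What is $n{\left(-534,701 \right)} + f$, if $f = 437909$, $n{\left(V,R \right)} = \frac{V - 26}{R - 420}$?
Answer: $\frac{123051869}{281} \approx 4.3791 \cdot 10^{5}$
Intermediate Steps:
$n{\left(V,R \right)} = \frac{-26 + V}{-420 + R}$
$n{\left(-534,701 \right)} + f = \frac{-26 - 534}{-420 + 701} + 437909 = \frac{1}{281} \left(-560\right) + 437909 = - \frac{560}{281} + 437909 = \frac{123051869}{281}$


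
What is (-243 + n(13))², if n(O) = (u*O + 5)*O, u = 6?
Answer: 698896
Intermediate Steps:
n(O) = O*(5 + 6*O) (n(O) = (6*O + 5)*O = (5 + 6*O)*O = O*(5 + 6*O))
(-243 + n(13))² = (-243 + 13*(5 + 6*13))² = (-243 + 13*(5 + 78))² = (-243 + 13*83)² = (-243 + 1079)² = 836² = 698896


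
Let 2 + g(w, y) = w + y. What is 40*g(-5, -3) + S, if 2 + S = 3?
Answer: -399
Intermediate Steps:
S = 1 (S = -2 + 3 = 1)
g(w, y) = -2 + w + y (g(w, y) = -2 + (w + y) = -2 + w + y)
40*g(-5, -3) + S = 40*(-2 - 5 - 3) + 1 = 40*(-10) + 1 = -400 + 1 = -399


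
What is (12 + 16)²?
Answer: 784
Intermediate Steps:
(12 + 16)² = 28² = 784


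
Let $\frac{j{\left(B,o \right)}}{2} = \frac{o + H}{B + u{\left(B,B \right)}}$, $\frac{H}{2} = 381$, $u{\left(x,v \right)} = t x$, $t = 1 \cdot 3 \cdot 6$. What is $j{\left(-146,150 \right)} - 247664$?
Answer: $- \frac{18079520}{73} \approx -2.4766 \cdot 10^{5}$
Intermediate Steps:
$t = 18$ ($t = 3 \cdot 6 = 18$)
$u{\left(x,v \right)} = 18 x$
$H = 762$ ($H = 2 \cdot 381 = 762$)
$j{\left(B,o \right)} = \frac{2 \left(762 + o\right)}{19 B}$ ($j{\left(B,o \right)} = 2 \frac{o + 762}{B + 18 B} = 2 \frac{762 + o}{19 B} = \frac{2 \left(762 + o\right)}{19 B}$)
$j{\left(-146,150 \right)} - 247664 = \frac{2 \left(762 + 150\right)}{19 \left(-146\right)} - 247664 = \frac{2}{19} \left(- \frac{1}{146}\right) 912 - 247664 = - \frac{48}{73} - 247664 = - \frac{18079520}{73}$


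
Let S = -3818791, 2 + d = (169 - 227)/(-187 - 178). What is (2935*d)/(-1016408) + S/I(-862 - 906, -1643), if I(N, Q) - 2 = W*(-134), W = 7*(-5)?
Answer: -35417997366757/43517000316 ≈ -813.89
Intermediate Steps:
W = -35
d = -672/365 (d = -2 + (169 - 227)/(-187 - 178) = -2 - 58/(-365) = -2 - 58*(-1/365) = -2 + 58/365 = -672/365 ≈ -1.8411)
I(N, Q) = 4692 (I(N, Q) = 2 - 35*(-134) = 2 + 4690 = 4692)
(2935*d)/(-1016408) + S/I(-862 - 906, -1643) = (2935*(-672/365))/(-1016408) - 3818791/4692 = -394464/73*(-1/1016408) - 3818791*1/4692 = 49308/9274723 - 3818791/4692 = -35417997366757/43517000316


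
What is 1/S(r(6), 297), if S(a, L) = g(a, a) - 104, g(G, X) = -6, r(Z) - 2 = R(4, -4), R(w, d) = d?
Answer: -1/110 ≈ -0.0090909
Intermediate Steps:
r(Z) = -2 (r(Z) = 2 - 4 = -2)
S(a, L) = -110 (S(a, L) = -6 - 104 = -110)
1/S(r(6), 297) = 1/(-110) = -1/110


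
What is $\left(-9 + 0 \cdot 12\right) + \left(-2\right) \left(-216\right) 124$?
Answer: $53559$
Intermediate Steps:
$\left(-9 + 0 \cdot 12\right) + \left(-2\right) \left(-216\right) 124 = \left(-9 + 0\right) + 432 \cdot 124 = -9 + 53568 = 53559$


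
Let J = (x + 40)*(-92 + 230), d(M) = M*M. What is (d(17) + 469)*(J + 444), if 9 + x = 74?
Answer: 11319972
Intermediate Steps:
x = 65 (x = -9 + 74 = 65)
d(M) = M²
J = 14490 (J = (65 + 40)*(-92 + 230) = 105*138 = 14490)
(d(17) + 469)*(J + 444) = (17² + 469)*(14490 + 444) = (289 + 469)*14934 = 758*14934 = 11319972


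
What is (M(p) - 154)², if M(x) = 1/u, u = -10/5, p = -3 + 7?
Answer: 95481/4 ≈ 23870.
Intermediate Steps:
p = 4
u = -2 (u = -10*⅕ = -2)
M(x) = -½ (M(x) = 1/(-2) = -½)
(M(p) - 154)² = (-½ - 154)² = (-309/2)² = 95481/4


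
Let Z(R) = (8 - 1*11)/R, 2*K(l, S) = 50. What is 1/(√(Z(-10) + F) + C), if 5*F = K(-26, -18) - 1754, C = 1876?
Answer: 3752/7039443 - I*√1382/7039443 ≈ 0.000533 - 5.281e-6*I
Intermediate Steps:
K(l, S) = 25 (K(l, S) = (½)*50 = 25)
Z(R) = -3/R (Z(R) = (8 - 11)/R = -3/R)
F = -1729/5 (F = (25 - 1754)/5 = (⅕)*(-1729) = -1729/5 ≈ -345.80)
1/(√(Z(-10) + F) + C) = 1/(√(-3/(-10) - 1729/5) + 1876) = 1/(√(-3*(-⅒) - 1729/5) + 1876) = 1/(√(3/10 - 1729/5) + 1876) = 1/(√(-691/2) + 1876) = 1/(I*√1382/2 + 1876) = 1/(1876 + I*√1382/2)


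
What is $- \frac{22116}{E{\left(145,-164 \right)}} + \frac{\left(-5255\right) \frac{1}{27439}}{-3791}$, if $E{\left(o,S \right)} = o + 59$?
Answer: $- \frac{11277121916}{104021249} \approx -108.41$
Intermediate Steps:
$E{\left(o,S \right)} = 59 + o$
$- \frac{22116}{E{\left(145,-164 \right)}} + \frac{\left(-5255\right) \frac{1}{27439}}{-3791} = - \frac{22116}{59 + 145} + \frac{\left(-5255\right) \frac{1}{27439}}{-3791} = - \frac{22116}{204} + \left(-5255\right) \frac{1}{27439} \left(- \frac{1}{3791}\right) = \left(-22116\right) \frac{1}{204} - - \frac{5255}{104021249} = - \frac{1843}{17} + \frac{5255}{104021249} = - \frac{11277121916}{104021249}$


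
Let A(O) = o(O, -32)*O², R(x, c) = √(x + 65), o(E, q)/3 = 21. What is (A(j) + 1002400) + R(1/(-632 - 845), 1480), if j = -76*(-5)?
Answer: 10099600 + 2*√35449477/1477 ≈ 1.0100e+7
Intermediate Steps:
o(E, q) = 63 (o(E, q) = 3*21 = 63)
j = 380
R(x, c) = √(65 + x)
A(O) = 63*O²
(A(j) + 1002400) + R(1/(-632 - 845), 1480) = (63*380² + 1002400) + √(65 + 1/(-632 - 845)) = (63*144400 + 1002400) + √(65 + 1/(-1477)) = (9097200 + 1002400) + √(65 - 1/1477) = 10099600 + √(96004/1477) = 10099600 + 2*√35449477/1477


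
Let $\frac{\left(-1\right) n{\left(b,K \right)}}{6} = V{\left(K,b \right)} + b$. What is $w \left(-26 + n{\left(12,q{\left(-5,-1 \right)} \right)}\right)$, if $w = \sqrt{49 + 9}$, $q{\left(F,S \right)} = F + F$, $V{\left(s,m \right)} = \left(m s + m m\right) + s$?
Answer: $- 182 \sqrt{58} \approx -1386.1$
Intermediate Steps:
$V{\left(s,m \right)} = s + m^{2} + m s$ ($V{\left(s,m \right)} = \left(m s + m^{2}\right) + s = \left(m^{2} + m s\right) + s = s + m^{2} + m s$)
$q{\left(F,S \right)} = 2 F$
$n{\left(b,K \right)} = - 6 K - 6 b - 6 b^{2} - 6 K b$ ($n{\left(b,K \right)} = - 6 \left(\left(K + b^{2} + b K\right) + b\right) = - 6 \left(\left(K + b^{2} + K b\right) + b\right) = - 6 \left(K + b + b^{2} + K b\right) = - 6 K - 6 b - 6 b^{2} - 6 K b$)
$w = \sqrt{58} \approx 7.6158$
$w \left(-26 + n{\left(12,q{\left(-5,-1 \right)} \right)}\right) = \sqrt{58} \left(-26 - \left(72 + 864 + 6 \cdot 2 \left(-5\right) + 6 \cdot 2 \left(-5\right) 12\right)\right) = \sqrt{58} \left(-26 - \left(876 - 720\right)\right) = \sqrt{58} \left(-26 + \left(60 - 72 - 864 + 720\right)\right) = \sqrt{58} \left(-26 - 156\right) = \sqrt{58} \left(-182\right) = - 182 \sqrt{58}$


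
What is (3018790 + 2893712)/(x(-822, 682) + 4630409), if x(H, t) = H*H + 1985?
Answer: 2956251/2654039 ≈ 1.1139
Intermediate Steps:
x(H, t) = 1985 + H² (x(H, t) = H² + 1985 = 1985 + H²)
(3018790 + 2893712)/(x(-822, 682) + 4630409) = (3018790 + 2893712)/((1985 + (-822)²) + 4630409) = 5912502/((1985 + 675684) + 4630409) = 5912502/(677669 + 4630409) = 5912502/5308078 = 5912502*(1/5308078) = 2956251/2654039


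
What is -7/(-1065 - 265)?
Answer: 1/190 ≈ 0.0052632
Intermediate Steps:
-7/(-1065 - 265) = -7/(-1330) = -1/1330*(-7) = 1/190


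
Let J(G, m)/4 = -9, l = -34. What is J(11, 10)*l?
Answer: 1224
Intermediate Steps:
J(G, m) = -36 (J(G, m) = 4*(-9) = -36)
J(11, 10)*l = -36*(-34) = 1224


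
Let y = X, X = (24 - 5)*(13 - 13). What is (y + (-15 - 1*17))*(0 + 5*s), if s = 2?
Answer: -320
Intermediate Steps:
X = 0 (X = 19*0 = 0)
y = 0
(y + (-15 - 1*17))*(0 + 5*s) = (0 + (-15 - 1*17))*(0 + 5*2) = (0 + (-15 - 17))*(0 + 10) = (0 - 32)*10 = -32*10 = -320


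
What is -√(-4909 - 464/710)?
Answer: -I*√618739085/355 ≈ -70.069*I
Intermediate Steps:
-√(-4909 - 464/710) = -√(-4909 - 464*1/710) = -√(-4909 - 232/355) = -√(-1742927/355) = -I*√618739085/355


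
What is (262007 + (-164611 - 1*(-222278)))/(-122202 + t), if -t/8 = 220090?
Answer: -159837/941461 ≈ -0.16978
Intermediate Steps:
t = -1760720 (t = -8*220090 = -1760720)
(262007 + (-164611 - 1*(-222278)))/(-122202 + t) = (262007 + (-164611 - 1*(-222278)))/(-122202 - 1760720) = (262007 + (-164611 + 222278))/(-1882922) = (262007 + 57667)*(-1/1882922) = 319674*(-1/1882922) = -159837/941461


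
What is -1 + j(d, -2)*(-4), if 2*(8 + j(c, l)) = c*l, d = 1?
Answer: 35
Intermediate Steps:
j(c, l) = -8 + c*l/2 (j(c, l) = -8 + (c*l)/2 = -8 + c*l/2)
-1 + j(d, -2)*(-4) = -1 + (-8 + (½)*1*(-2))*(-4) = -1 + (-8 - 1)*(-4) = -1 - 9*(-4) = -1 + 36 = 35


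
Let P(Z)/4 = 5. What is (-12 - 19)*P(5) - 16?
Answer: -636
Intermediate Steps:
P(Z) = 20 (P(Z) = 4*5 = 20)
(-12 - 19)*P(5) - 16 = (-12 - 19)*20 - 16 = -31*20 - 16 = -620 - 16 = -636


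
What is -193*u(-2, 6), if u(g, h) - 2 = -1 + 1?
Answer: -386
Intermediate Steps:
u(g, h) = 2 (u(g, h) = 2 + (-1 + 1) = 2 + 0 = 2)
-193*u(-2, 6) = -193*2 = -386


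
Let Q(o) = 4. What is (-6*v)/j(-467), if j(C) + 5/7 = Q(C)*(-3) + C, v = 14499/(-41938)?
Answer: -304479/70413902 ≈ -0.0043241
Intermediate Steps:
v = -14499/41938 (v = 14499*(-1/41938) = -14499/41938 ≈ -0.34572)
j(C) = -89/7 + C (j(C) = -5/7 + (4*(-3) + C) = -5/7 + (-12 + C) = -89/7 + C)
(-6*v)/j(-467) = (-6*(-14499/41938))/(-89/7 - 467) = 43497/(20969*(-3358/7)) = (43497/20969)*(-7/3358) = -304479/70413902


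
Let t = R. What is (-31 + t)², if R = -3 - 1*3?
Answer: 1369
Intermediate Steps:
R = -6 (R = -3 - 3 = -6)
t = -6
(-31 + t)² = (-31 - 6)² = (-37)² = 1369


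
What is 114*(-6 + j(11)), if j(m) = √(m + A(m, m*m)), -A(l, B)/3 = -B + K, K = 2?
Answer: -684 + 456*√23 ≈ 1502.9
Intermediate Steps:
A(l, B) = -6 + 3*B (A(l, B) = -3*(-B + 2) = -3*(2 - B) = -6 + 3*B)
j(m) = √(-6 + m + 3*m²) (j(m) = √(m + (-6 + 3*(m*m))) = √(m + (-6 + 3*m²)) = √(-6 + m + 3*m²))
114*(-6 + j(11)) = 114*(-6 + √(-6 + 11 + 3*11²)) = 114*(-6 + √(-6 + 11 + 3*121)) = 114*(-6 + √(-6 + 11 + 363)) = 114*(-6 + √368) = 114*(-6 + 4*√23) = -684 + 456*√23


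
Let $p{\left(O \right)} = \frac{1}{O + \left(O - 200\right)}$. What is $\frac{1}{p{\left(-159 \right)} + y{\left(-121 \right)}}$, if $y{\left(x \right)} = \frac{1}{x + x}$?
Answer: $- \frac{31339}{190} \approx -164.94$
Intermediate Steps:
$p{\left(O \right)} = \frac{1}{-200 + 2 O}$ ($p{\left(O \right)} = \frac{1}{O + \left(-200 + O\right)} = \frac{1}{-200 + 2 O}$)
$y{\left(x \right)} = \frac{1}{2 x}$
$\frac{1}{p{\left(-159 \right)} + y{\left(-121 \right)}} = \frac{1}{\frac{1}{2 \left(-100 - 159\right)} + \frac{1}{2 \left(-121\right)}} = \frac{1}{\frac{1}{2 \left(-259\right)} + \frac{1}{2} \left(- \frac{1}{121}\right)} = \frac{1}{\frac{1}{2} \left(- \frac{1}{259}\right) - \frac{1}{242}} = \frac{1}{- \frac{1}{518} - \frac{1}{242}} = \frac{1}{- \frac{190}{31339}} = - \frac{31339}{190}$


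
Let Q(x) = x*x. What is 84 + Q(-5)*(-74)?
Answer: -1766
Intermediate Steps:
Q(x) = x²
84 + Q(-5)*(-74) = 84 + (-5)²*(-74) = 84 + 25*(-74) = 84 - 1850 = -1766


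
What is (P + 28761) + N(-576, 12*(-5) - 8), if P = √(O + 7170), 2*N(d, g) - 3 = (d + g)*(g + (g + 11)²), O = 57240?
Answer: -1991039/2 + √64410 ≈ -9.9527e+5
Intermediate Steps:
N(d, g) = 3/2 + (d + g)*(g + (11 + g)²)/2 (N(d, g) = 3/2 + ((d + g)*(g + (g + 11)²))/2 = 3/2 + ((d + g)*(g + (11 + g)²))/2 = 3/2 + (d + g)*(g + (11 + g)²)/2)
P = √64410 (P = √(57240 + 7170) = √64410 ≈ 253.79)
(P + 28761) + N(-576, 12*(-5) - 8) = (√64410 + 28761) + (3/2 + (12*(-5) - 8)²/2 + (½)*(-576)*(12*(-5) - 8) + (½)*(-576)*(11 + (12*(-5) - 8))² + (12*(-5) - 8)*(11 + (12*(-5) - 8))²/2) = (28761 + √64410) + (3/2 + (-60 - 8)²/2 + (½)*(-576)*(-60 - 8) + (½)*(-576)*(11 + (-60 - 8))² + (-60 - 8)*(11 + (-60 - 8))²/2) = (28761 + √64410) + (3/2 + (½)*(-68)² + (½)*(-576)*(-68) + (½)*(-576)*(11 - 68)² + (½)*(-68)*(11 - 68)²) = (28761 + √64410) + (3/2 + (½)*4624 + 19584 + (½)*(-576)*(-57)² + (½)*(-68)*(-57)²) = (28761 + √64410) + (3/2 + 2312 + 19584 + (½)*(-576)*3249 + (½)*(-68)*3249) = (28761 + √64410) + (3/2 + 2312 + 19584 - 935712 - 110466) = (28761 + √64410) - 2048561/2 = -1991039/2 + √64410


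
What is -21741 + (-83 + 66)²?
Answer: -21452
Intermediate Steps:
-21741 + (-83 + 66)² = -21741 + (-17)² = -21741 + 289 = -21452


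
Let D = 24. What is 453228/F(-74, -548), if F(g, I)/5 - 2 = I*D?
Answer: -226614/32875 ≈ -6.8932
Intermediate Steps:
F(g, I) = 10 + 120*I (F(g, I) = 10 + 5*(I*24) = 10 + 5*(24*I) = 10 + 120*I)
453228/F(-74, -548) = 453228/(10 + 120*(-548)) = 453228/(10 - 65760) = 453228/(-65750) = 453228*(-1/65750) = -226614/32875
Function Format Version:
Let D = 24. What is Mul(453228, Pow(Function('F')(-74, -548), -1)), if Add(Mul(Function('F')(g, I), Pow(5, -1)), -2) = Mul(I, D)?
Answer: Rational(-226614, 32875) ≈ -6.8932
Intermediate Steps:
Function('F')(g, I) = Add(10, Mul(120, I)) (Function('F')(g, I) = Add(10, Mul(5, Mul(I, 24))) = Add(10, Mul(5, Mul(24, I))) = Add(10, Mul(120, I)))
Mul(453228, Pow(Function('F')(-74, -548), -1)) = Mul(453228, Pow(Add(10, Mul(120, -548)), -1)) = Mul(453228, Pow(Add(10, -65760), -1)) = Mul(453228, Pow(-65750, -1)) = Mul(453228, Rational(-1, 65750)) = Rational(-226614, 32875)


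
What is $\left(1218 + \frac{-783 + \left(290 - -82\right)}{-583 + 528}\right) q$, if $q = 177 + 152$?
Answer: $\frac{22174929}{55} \approx 4.0318 \cdot 10^{5}$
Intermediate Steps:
$q = 329$
$\left(1218 + \frac{-783 + \left(290 - -82\right)}{-583 + 528}\right) q = \left(1218 + \frac{-783 + \left(290 - -82\right)}{-583 + 528}\right) 329 = \left(1218 + \frac{-783 + \left(290 + 82\right)}{-55}\right) 329 = \left(1218 + \left(-783 + 372\right) \left(- \frac{1}{55}\right)\right) 329 = \left(1218 - - \frac{411}{55}\right) 329 = \left(1218 + \frac{411}{55}\right) 329 = \frac{67401}{55} \cdot 329 = \frac{22174929}{55}$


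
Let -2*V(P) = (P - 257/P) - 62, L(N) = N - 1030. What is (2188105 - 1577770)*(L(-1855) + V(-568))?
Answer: -1782042095295/1136 ≈ -1.5687e+9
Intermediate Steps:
L(N) = -1030 + N
V(P) = 31 - P/2 + 257/(2*P) (V(P) = -((P - 257/P) - 62)/2 = -(-62 + P - 257/P)/2 = 31 - P/2 + 257/(2*P))
(2188105 - 1577770)*(L(-1855) + V(-568)) = (2188105 - 1577770)*((-1030 - 1855) + (½)*(257 - 1*(-568)*(-62 - 568))/(-568)) = 610335*(-2885 + (½)*(-1/568)*(257 - 1*(-568)*(-630))) = 610335*(-2885 + (½)*(-1/568)*(257 - 357840)) = 610335*(-2885 + (½)*(-1/568)*(-357583)) = 610335*(-2885 + 357583/1136) = 610335*(-2919777/1136) = -1782042095295/1136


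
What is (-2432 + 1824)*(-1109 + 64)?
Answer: 635360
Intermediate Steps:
(-2432 + 1824)*(-1109 + 64) = -608*(-1045) = 635360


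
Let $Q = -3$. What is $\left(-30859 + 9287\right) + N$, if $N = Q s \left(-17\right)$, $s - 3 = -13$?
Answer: $-22082$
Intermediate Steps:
$s = -10$ ($s = 3 - 13 = -10$)
$N = -510$ ($N = \left(-3\right) \left(-10\right) \left(-17\right) = 30 \left(-17\right) = -510$)
$\left(-30859 + 9287\right) + N = \left(-30859 + 9287\right) - 510 = -21572 - 510 = -22082$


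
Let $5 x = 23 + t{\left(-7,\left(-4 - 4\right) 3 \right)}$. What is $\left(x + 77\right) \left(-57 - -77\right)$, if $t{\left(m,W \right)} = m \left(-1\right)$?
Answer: $1660$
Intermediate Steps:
$t{\left(m,W \right)} = - m$
$x = 6$ ($x = \frac{23 - -7}{5} = \frac{23 + 7}{5} = \frac{1}{5} \cdot 30 = 6$)
$\left(x + 77\right) \left(-57 - -77\right) = \left(6 + 77\right) \left(-57 - -77\right) = 83 \left(-57 + 77\right) = 83 \cdot 20 = 1660$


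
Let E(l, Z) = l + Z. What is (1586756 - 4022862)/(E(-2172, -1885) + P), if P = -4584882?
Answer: 2436106/4588939 ≈ 0.53086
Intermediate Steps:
E(l, Z) = Z + l
(1586756 - 4022862)/(E(-2172, -1885) + P) = (1586756 - 4022862)/((-1885 - 2172) - 4584882) = -2436106/(-4057 - 4584882) = -2436106/(-4588939) = -2436106*(-1/4588939) = 2436106/4588939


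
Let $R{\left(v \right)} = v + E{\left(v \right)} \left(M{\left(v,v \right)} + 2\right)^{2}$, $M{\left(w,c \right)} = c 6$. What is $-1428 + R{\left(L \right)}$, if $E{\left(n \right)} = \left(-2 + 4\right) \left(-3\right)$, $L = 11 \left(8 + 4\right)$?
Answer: $-3783912$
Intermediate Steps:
$M{\left(w,c \right)} = 6 c$
$L = 132$ ($L = 11 \cdot 12 = 132$)
$E{\left(n \right)} = -6$ ($E{\left(n \right)} = 2 \left(-3\right) = -6$)
$R{\left(v \right)} = v - 6 \left(2 + 6 v\right)^{2}$ ($R{\left(v \right)} = v - 6 \left(6 v + 2\right)^{2} = v - 6 \left(2 + 6 v\right)^{2}$)
$-1428 + R{\left(L \right)} = -1428 + \left(132 - 24 \left(1 + 3 \cdot 132\right)^{2}\right) = -1428 + \left(132 - 24 \left(1 + 396\right)^{2}\right) = -1428 + \left(132 - 24 \cdot 397^{2}\right) = -1428 + \left(132 - 3782616\right) = -1428 - 3782484 = -3783912$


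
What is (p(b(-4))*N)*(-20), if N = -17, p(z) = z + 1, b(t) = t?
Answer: -1020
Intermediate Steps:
p(z) = 1 + z
(p(b(-4))*N)*(-20) = ((1 - 4)*(-17))*(-20) = -3*(-17)*(-20) = 51*(-20) = -1020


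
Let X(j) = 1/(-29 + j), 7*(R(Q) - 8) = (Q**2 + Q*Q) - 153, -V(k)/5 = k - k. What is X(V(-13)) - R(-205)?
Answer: -2434644/203 ≈ -11993.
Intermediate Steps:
V(k) = 0 (V(k) = -5*(k - k) = -5*0 = 0)
R(Q) = -97/7 + 2*Q**2/7 (R(Q) = 8 + ((Q**2 + Q*Q) - 153)/7 = 8 + ((Q**2 + Q**2) - 153)/7 = 8 + (2*Q**2 - 153)/7 = 8 + (-153 + 2*Q**2)/7 = 8 + (-153/7 + 2*Q**2/7) = -97/7 + 2*Q**2/7)
X(V(-13)) - R(-205) = 1/(-29 + 0) - (-97/7 + (2/7)*(-205)**2) = 1/(-29) - (-97/7 + (2/7)*42025) = -1/29 - (-97/7 + 84050/7) = -1/29 - 1*83953/7 = -1/29 - 83953/7 = -2434644/203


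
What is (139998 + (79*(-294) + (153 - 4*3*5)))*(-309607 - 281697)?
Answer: -69102741960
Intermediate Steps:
(139998 + (79*(-294) + (153 - 4*3*5)))*(-309607 - 281697) = (139998 + (-23226 + (153 - 12*5)))*(-591304) = (139998 + (-23226 + (153 - 1*60)))*(-591304) = (139998 + (-23226 + (153 - 60)))*(-591304) = (139998 + (-23226 + 93))*(-591304) = (139998 - 23133)*(-591304) = 116865*(-591304) = -69102741960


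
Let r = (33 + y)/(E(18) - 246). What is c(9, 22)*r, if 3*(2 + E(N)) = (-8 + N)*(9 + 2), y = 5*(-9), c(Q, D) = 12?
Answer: 216/317 ≈ 0.68139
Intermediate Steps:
y = -45
E(N) = -94/3 + 11*N/3 (E(N) = -2 + ((-8 + N)*(9 + 2))/3 = -2 + ((-8 + N)*11)/3 = -2 + (-88 + 11*N)/3 = -2 + (-88/3 + 11*N/3) = -94/3 + 11*N/3)
r = 18/317 (r = (33 - 45)/((-94/3 + (11/3)*18) - 246) = -12/((-94/3 + 66) - 246) = -12/(104/3 - 246) = -12/(-634/3) = -12*(-3/634) = 18/317 ≈ 0.056782)
c(9, 22)*r = 12*(18/317) = 216/317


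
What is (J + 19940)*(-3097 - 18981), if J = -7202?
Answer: -281229564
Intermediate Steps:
(J + 19940)*(-3097 - 18981) = (-7202 + 19940)*(-3097 - 18981) = 12738*(-22078) = -281229564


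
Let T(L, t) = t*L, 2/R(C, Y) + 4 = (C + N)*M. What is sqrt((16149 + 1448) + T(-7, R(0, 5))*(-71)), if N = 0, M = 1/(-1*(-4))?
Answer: sqrt(69394)/2 ≈ 131.71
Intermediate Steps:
M = 1/4 ≈ 0.25000
R(C, Y) = 2/(-4 + C/4) (R(C, Y) = 2/(-4 + (C + 0)*(1/4)) = 2/(-4 + C*(1/4)) = 2/(-4 + C/4))
T(L, t) = L*t
sqrt((16149 + 1448) + T(-7, R(0, 5))*(-71)) = sqrt((16149 + 1448) - 56/(-16 + 0)*(-71)) = sqrt(17597 - 56/(-16)*(-71)) = sqrt(17597 - 56*(-1)/16*(-71)) = sqrt(17597 - 7*(-1/2)*(-71)) = sqrt(17597 + (7/2)*(-71)) = sqrt(17597 - 497/2) = sqrt(34697/2) = sqrt(69394)/2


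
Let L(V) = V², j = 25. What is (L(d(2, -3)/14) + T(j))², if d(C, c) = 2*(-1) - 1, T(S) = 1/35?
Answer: 5329/960400 ≈ 0.0055487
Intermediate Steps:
T(S) = 1/35
d(C, c) = -3 (d(C, c) = -2 - 1 = -3)
(L(d(2, -3)/14) + T(j))² = ((-3/14)² + 1/35)² = (9/196 + 1/35)² = (73/980)² = 5329/960400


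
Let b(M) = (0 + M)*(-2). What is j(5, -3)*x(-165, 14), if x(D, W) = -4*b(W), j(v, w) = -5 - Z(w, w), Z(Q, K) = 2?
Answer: -784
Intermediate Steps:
b(M) = -2*M (b(M) = M*(-2) = -2*M)
j(v, w) = -7 (j(v, w) = -5 - 1*2 = -5 - 2 = -7)
x(D, W) = 8*W (x(D, W) = -(-8)*W = 8*W)
j(5, -3)*x(-165, 14) = -56*14 = -7*112 = -784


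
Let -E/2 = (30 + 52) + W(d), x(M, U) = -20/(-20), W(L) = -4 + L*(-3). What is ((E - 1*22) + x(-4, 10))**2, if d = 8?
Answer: 16641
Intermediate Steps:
W(L) = -4 - 3*L
x(M, U) = 1 (x(M, U) = -20*(-1/20) = 1)
E = -108 (E = -2*((30 + 52) + (-4 - 3*8)) = -2*(82 + (-4 - 24)) = -2*(82 - 28) = -2*54 = -108)
((E - 1*22) + x(-4, 10))**2 = ((-108 - 1*22) + 1)**2 = ((-108 - 22) + 1)**2 = (-130 + 1)**2 = (-129)**2 = 16641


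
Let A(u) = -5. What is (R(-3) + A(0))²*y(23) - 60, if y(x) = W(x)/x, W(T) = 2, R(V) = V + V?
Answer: -1138/23 ≈ -49.478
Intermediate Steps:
R(V) = 2*V
y(x) = 2/x
(R(-3) + A(0))²*y(23) - 60 = (2*(-3) - 5)²*(2/23) - 60 = (-6 - 5)²*(2*(1/23)) - 60 = (-11)²*(2/23) - 60 = 121*(2/23) - 60 = 242/23 - 60 = -1138/23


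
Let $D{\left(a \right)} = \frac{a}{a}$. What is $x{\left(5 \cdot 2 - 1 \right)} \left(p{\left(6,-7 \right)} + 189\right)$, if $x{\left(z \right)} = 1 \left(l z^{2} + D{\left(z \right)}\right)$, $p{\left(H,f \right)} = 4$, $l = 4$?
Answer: $62725$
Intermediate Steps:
$D{\left(a \right)} = 1$
$x{\left(z \right)} = 1 + 4 z^{2}$ ($x{\left(z \right)} = 1 \left(4 z^{2} + 1\right) = 1 \left(1 + 4 z^{2}\right) = 1 + 4 z^{2}$)
$x{\left(5 \cdot 2 - 1 \right)} \left(p{\left(6,-7 \right)} + 189\right) = \left(1 + 4 \left(5 \cdot 2 - 1\right)^{2}\right) \left(4 + 189\right) = \left(1 + 4 \left(10 - 1\right)^{2}\right) 193 = \left(1 + 4 \cdot 9^{2}\right) 193 = \left(1 + 4 \cdot 81\right) 193 = \left(1 + 324\right) 193 = 325 \cdot 193 = 62725$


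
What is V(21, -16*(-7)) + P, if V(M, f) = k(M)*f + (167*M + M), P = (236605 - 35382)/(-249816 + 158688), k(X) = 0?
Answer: 321298361/91128 ≈ 3525.8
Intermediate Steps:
P = -201223/91128 (P = 201223/(-91128) = 201223*(-1/91128) = -201223/91128 ≈ -2.2081)
V(M, f) = 168*M (V(M, f) = 0*f + (167*M + M) = 0 + 168*M = 168*M)
V(21, -16*(-7)) + P = 168*21 - 201223/91128 = 3528 - 201223/91128 = 321298361/91128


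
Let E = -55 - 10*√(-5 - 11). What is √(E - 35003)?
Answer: √(-35058 - 40*I) ≈ 0.107 - 187.24*I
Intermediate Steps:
E = -55 - 40*I ≈ -55.0 - 40.0*I
√(E - 35003) = √((-55 - 40*I) - 35003) = √(-35058 - 40*I)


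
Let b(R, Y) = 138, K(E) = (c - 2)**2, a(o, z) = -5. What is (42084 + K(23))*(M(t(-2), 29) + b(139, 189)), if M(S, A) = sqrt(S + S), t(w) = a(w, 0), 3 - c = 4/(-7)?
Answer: 284588706/49 + 2062237*I*sqrt(10)/49 ≈ 5.8079e+6 + 1.3309e+5*I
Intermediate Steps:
c = 25/7 (c = 3 - 4/(-7) = 3 - 4*(-1)/7 = 3 - 1*(-4/7) = 3 + 4/7 = 25/7 ≈ 3.5714)
t(w) = -5
K(E) = 121/49 (K(E) = (25/7 - 2)**2 = (11/7)**2 = 121/49)
M(S, A) = sqrt(2)*sqrt(S) (M(S, A) = sqrt(2*S) = sqrt(2)*sqrt(S))
(42084 + K(23))*(M(t(-2), 29) + b(139, 189)) = (42084 + 121/49)*(sqrt(2)*sqrt(-5) + 138) = 2062237*(sqrt(2)*(I*sqrt(5)) + 138)/49 = 2062237*(I*sqrt(10) + 138)/49 = 2062237*(138 + I*sqrt(10))/49 = 284588706/49 + 2062237*I*sqrt(10)/49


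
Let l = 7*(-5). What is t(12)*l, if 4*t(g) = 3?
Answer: -105/4 ≈ -26.250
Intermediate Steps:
t(g) = 3/4 (t(g) = (1/4)*3 = 3/4)
l = -35
t(12)*l = (3/4)*(-35) = -105/4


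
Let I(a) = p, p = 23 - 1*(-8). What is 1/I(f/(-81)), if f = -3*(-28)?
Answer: 1/31 ≈ 0.032258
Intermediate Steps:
f = 84
p = 31 (p = 23 + 8 = 31)
I(a) = 31
1/I(f/(-81)) = 1/31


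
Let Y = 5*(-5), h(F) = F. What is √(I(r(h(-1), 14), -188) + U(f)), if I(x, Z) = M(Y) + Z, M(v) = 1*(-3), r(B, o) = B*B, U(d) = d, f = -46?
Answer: I*√237 ≈ 15.395*I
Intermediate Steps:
r(B, o) = B²
Y = -25
M(v) = -3
I(x, Z) = -3 + Z
√(I(r(h(-1), 14), -188) + U(f)) = √((-3 - 188) - 46) = √(-191 - 46) = √(-237) = I*√237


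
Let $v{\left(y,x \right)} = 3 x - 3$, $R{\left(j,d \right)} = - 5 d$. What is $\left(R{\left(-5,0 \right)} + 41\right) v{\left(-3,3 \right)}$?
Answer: $246$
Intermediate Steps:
$v{\left(y,x \right)} = -3 + 3 x$
$\left(R{\left(-5,0 \right)} + 41\right) v{\left(-3,3 \right)} = \left(\left(-5\right) 0 + 41\right) \left(-3 + 3 \cdot 3\right) = \left(0 + 41\right) \left(-3 + 9\right) = 41 \cdot 6 = 246$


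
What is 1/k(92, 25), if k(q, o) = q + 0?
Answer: 1/92 ≈ 0.010870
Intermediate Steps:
k(q, o) = q
1/k(92, 25) = 1/92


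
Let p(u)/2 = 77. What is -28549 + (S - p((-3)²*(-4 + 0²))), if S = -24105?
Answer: -52808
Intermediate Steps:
p(u) = 154 (p(u) = 2*77 = 154)
-28549 + (S - p((-3)²*(-4 + 0²))) = -28549 + (-24105 - 1*154) = -28549 + (-24105 - 154) = -28549 - 24259 = -52808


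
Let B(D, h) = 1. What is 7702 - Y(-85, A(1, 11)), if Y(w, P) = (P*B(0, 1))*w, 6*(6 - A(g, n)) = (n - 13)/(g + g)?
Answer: 49357/6 ≈ 8226.2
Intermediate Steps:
A(g, n) = 6 - (-13 + n)/(12*g) (A(g, n) = 6 - (n - 13)/(6*(g + g)) = 6 - (-13 + n)/(6*(2*g)) = 6 - (-13 + n)*1/(2*g)/6 = 6 - (-13 + n)/(12*g))
Y(w, P) = P*w (Y(w, P) = (P*1)*w = P*w)
7702 - Y(-85, A(1, 11)) = 7702 - (1/12)*(13 - 1*11 + 72*1)/1*(-85) = 7702 - (1/12)*1*(13 - 11 + 72)*(-85) = 7702 - (1/12)*1*74*(-85) = 7702 - 37*(-85)/6 = 7702 - 1*(-3145/6) = 7702 + 3145/6 = 49357/6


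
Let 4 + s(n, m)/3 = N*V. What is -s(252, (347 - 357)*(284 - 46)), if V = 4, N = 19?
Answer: -216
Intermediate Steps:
s(n, m) = 216 (s(n, m) = -12 + 3*(19*4) = -12 + 3*76 = -12 + 228 = 216)
-s(252, (347 - 357)*(284 - 46)) = -1*216 = -216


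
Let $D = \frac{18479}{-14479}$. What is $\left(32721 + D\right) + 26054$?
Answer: $\frac{850984746}{14479} \approx 58774.0$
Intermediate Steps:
$D = - \frac{18479}{14479}$ ($D = 18479 \left(- \frac{1}{14479}\right) = - \frac{18479}{14479} \approx -1.2763$)
$\left(32721 + D\right) + 26054 = \left(32721 - \frac{18479}{14479}\right) + 26054 = \frac{473748880}{14479} + 26054 = \frac{850984746}{14479}$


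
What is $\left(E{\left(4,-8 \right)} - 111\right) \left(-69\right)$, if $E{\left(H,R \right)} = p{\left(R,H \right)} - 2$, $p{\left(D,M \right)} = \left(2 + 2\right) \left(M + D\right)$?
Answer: $8901$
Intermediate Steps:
$p{\left(D,M \right)} = 4 D + 4 M$ ($p{\left(D,M \right)} = 4 \left(D + M\right) = 4 D + 4 M$)
$E{\left(H,R \right)} = -2 + 4 H + 4 R$ ($E{\left(H,R \right)} = \left(4 R + 4 H\right) - 2 = \left(4 H + 4 R\right) - 2 = -2 + 4 H + 4 R$)
$\left(E{\left(4,-8 \right)} - 111\right) \left(-69\right) = \left(\left(-2 + 4 \cdot 4 + 4 \left(-8\right)\right) - 111\right) \left(-69\right) = \left(\left(-2 + 16 - 32\right) - 111\right) \left(-69\right) = \left(-18 - 111\right) \left(-69\right) = \left(-129\right) \left(-69\right) = 8901$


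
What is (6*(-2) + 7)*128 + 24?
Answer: -616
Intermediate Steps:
(6*(-2) + 7)*128 + 24 = (-12 + 7)*128 + 24 = -5*128 + 24 = -640 + 24 = -616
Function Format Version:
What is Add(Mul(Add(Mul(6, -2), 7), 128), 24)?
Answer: -616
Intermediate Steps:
Add(Mul(Add(Mul(6, -2), 7), 128), 24) = Add(Mul(Add(-12, 7), 128), 24) = Add(Mul(-5, 128), 24) = Add(-640, 24) = -616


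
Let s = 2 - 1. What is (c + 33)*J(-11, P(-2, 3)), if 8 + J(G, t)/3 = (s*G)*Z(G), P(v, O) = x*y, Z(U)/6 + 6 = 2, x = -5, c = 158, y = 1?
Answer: 146688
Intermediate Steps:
Z(U) = -24 (Z(U) = -36 + 6*2 = -36 + 12 = -24)
s = 1
P(v, O) = -5 (P(v, O) = -5*1 = -5)
J(G, t) = -24 - 72*G (J(G, t) = -24 + 3*((1*G)*(-24)) = -24 + 3*(G*(-24)) = -24 + 3*(-24*G) = -24 - 72*G)
(c + 33)*J(-11, P(-2, 3)) = (158 + 33)*(-24 - 72*(-11)) = 191*(-24 + 792) = 191*768 = 146688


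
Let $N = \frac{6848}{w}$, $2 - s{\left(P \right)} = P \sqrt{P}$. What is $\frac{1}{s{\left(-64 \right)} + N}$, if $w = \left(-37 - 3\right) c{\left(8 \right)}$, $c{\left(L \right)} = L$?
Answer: $- \frac{485}{6563009} - \frac{12800 i}{6563009} \approx -7.3899 \cdot 10^{-5} - 0.0019503 i$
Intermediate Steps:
$s{\left(P \right)} = 2 - P^{\frac{3}{2}}$ ($s{\left(P \right)} = 2 - P \sqrt{P} = 2 - P^{\frac{3}{2}}$)
$w = -320$ ($w = \left(-37 - 3\right) 8 = \left(-40\right) 8 = -320$)
$N = - \frac{107}{5}$ ($N = \frac{6848}{-320} = 6848 \left(- \frac{1}{320}\right) = - \frac{107}{5} \approx -21.4$)
$\frac{1}{s{\left(-64 \right)} + N} = \frac{1}{\left(2 - \left(-64\right)^{\frac{3}{2}}\right) - \frac{107}{5}} = \frac{1}{\left(2 - - 512 i\right) - \frac{107}{5}} = \frac{1}{\left(2 + 512 i\right) - \frac{107}{5}} = \frac{1}{- \frac{97}{5} + 512 i} = \frac{25 \left(- \frac{97}{5} - 512 i\right)}{6563009}$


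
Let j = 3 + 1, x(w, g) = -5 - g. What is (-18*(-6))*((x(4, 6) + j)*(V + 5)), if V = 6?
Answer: -8316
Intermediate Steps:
j = 4
(-18*(-6))*((x(4, 6) + j)*(V + 5)) = (-18*(-6))*(((-5 - 1*6) + 4)*(6 + 5)) = 108*(((-5 - 6) + 4)*11) = 108*((-11 + 4)*11) = 108*(-7*11) = 108*(-77) = -8316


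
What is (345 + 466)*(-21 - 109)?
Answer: -105430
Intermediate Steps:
(345 + 466)*(-21 - 109) = 811*(-130) = -105430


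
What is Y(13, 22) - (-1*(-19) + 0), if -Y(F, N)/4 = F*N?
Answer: -1163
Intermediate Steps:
Y(F, N) = -4*F*N
Y(13, 22) - (-1*(-19) + 0) = -4*13*22 - (-1*(-19) + 0) = -1144 - (19 + 0) = -1144 - 1*19 = -1144 - 19 = -1163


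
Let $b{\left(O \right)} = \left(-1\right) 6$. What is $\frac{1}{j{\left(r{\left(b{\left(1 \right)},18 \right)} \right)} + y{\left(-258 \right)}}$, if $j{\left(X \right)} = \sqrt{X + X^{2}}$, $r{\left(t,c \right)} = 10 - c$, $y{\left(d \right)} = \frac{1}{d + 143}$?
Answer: $\frac{115}{740599} + \frac{26450 \sqrt{14}}{740599} \approx 0.13379$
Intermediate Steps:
$b{\left(O \right)} = -6$
$y{\left(d \right)} = \frac{1}{143 + d}$
$\frac{1}{j{\left(r{\left(b{\left(1 \right)},18 \right)} \right)} + y{\left(-258 \right)}} = \frac{1}{\sqrt{\left(10 - 18\right) \left(1 + \left(10 - 18\right)\right)} + \frac{1}{143 - 258}} = \frac{1}{\sqrt{\left(10 - 18\right) \left(1 + \left(10 - 18\right)\right)} + \frac{1}{-115}} = \frac{1}{\sqrt{- 8 \left(1 - 8\right)} - \frac{1}{115}} = \frac{1}{\sqrt{\left(-8\right) \left(-7\right)} - \frac{1}{115}} = \frac{1}{\sqrt{56} - \frac{1}{115}} = \frac{1}{2 \sqrt{14} - \frac{1}{115}} = \frac{1}{- \frac{1}{115} + 2 \sqrt{14}}$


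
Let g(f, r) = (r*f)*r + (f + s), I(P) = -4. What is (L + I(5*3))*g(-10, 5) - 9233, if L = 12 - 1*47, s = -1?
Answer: 946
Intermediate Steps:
L = -35 (L = 12 - 47 = -35)
g(f, r) = -1 + f + f*r² (g(f, r) = (r*f)*r + (f - 1) = (f*r)*r + (-1 + f) = f*r² + (-1 + f) = -1 + f + f*r²)
(L + I(5*3))*g(-10, 5) - 9233 = (-35 - 4)*(-1 - 10 - 10*5²) - 9233 = -39*(-1 - 10 - 10*25) - 9233 = -39*(-1 - 10 - 250) - 9233 = -39*(-261) - 9233 = 10179 - 9233 = 946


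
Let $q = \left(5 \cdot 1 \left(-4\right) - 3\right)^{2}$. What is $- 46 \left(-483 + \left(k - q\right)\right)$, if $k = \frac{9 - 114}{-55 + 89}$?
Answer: $\frac{793799}{17} \approx 46694.0$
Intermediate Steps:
$q = 529$ ($q = \left(5 \left(-4\right) - 3\right)^{2} = \left(-20 - 3\right)^{2} = \left(-23\right)^{2} = 529$)
$k = - \frac{105}{34} \approx -3.0882$
$- 46 \left(-483 + \left(k - q\right)\right) = - 46 \left(-483 - \frac{18091}{34}\right) = \left(-46\right) \left(- \frac{34513}{34}\right) = \frac{793799}{17}$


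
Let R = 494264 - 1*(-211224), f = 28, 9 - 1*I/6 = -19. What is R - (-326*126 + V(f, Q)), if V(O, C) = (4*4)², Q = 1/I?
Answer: 746308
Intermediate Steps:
I = 168 (I = 54 - 6*(-19) = 54 + 114 = 168)
Q = 1/168 ≈ 0.0059524
V(O, C) = 256 (V(O, C) = 16² = 256)
R = 705488 (R = 494264 + 211224 = 705488)
R - (-326*126 + V(f, Q)) = 705488 - (-326*126 + 256) = 705488 - (-41076 + 256) = 705488 - 1*(-40820) = 705488 + 40820 = 746308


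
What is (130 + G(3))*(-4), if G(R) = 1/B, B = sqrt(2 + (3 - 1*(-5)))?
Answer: -520 - 2*sqrt(10)/5 ≈ -521.26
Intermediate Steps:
B = sqrt(10) (B = sqrt(2 + (3 + 5)) = sqrt(2 + 8) = sqrt(10) ≈ 3.1623)
G(R) = sqrt(10)/10 (G(R) = 1/(sqrt(10)) = sqrt(10)/10)
(130 + G(3))*(-4) = (130 + sqrt(10)/10)*(-4) = -520 - 2*sqrt(10)/5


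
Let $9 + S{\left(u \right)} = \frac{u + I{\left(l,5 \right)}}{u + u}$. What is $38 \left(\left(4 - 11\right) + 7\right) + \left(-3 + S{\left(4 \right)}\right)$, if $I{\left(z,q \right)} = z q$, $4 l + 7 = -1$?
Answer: $- \frac{51}{4} \approx -12.75$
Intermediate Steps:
$l = -2$ ($l = - \frac{7}{4} + \frac{1}{4} \left(-1\right) = - \frac{7}{4} - \frac{1}{4} = -2$)
$I{\left(z,q \right)} = q z$
$S{\left(u \right)} = -9 + \frac{-10 + u}{2 u}$ ($S{\left(u \right)} = -9 + \frac{u + 5 \left(-2\right)}{u + u} = -9 + \frac{u - 10}{2 u} = -9 + \left(-10 + u\right) \frac{1}{2 u} = -9 + \frac{-10 + u}{2 u}$)
$38 \left(\left(4 - 11\right) + 7\right) + \left(-3 + S{\left(4 \right)}\right) = 38 \left(\left(4 - 11\right) + 7\right) - \left(\frac{23}{2} + \frac{5}{4}\right) = 38 \left(-7 + 7\right) - \frac{51}{4} = 38 \cdot 0 - \frac{51}{4} = 0 - \frac{51}{4} = - \frac{51}{4}$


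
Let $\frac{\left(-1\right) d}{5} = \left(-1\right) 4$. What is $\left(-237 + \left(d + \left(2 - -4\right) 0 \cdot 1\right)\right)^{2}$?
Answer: $47089$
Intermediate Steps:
$d = 20$ ($d = - 5 \left(\left(-1\right) 4\right) = \left(-5\right) \left(-4\right) = 20$)
$\left(-237 + \left(d + \left(2 - -4\right) 0 \cdot 1\right)\right)^{2} = \left(-237 + \left(20 + \left(2 - -4\right) 0 \cdot 1\right)\right)^{2} = \left(-237 + \left(20 + \left(2 + 4\right) 0\right)\right)^{2} = \left(-237 + \left(20 + 6 \cdot 0\right)\right)^{2} = \left(-237 + \left(20 + 0\right)\right)^{2} = \left(-237 + 20\right)^{2} = \left(-217\right)^{2} = 47089$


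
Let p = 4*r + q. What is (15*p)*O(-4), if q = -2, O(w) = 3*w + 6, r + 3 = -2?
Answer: 1980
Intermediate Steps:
r = -5 (r = -3 - 2 = -5)
O(w) = 6 + 3*w
p = -22 (p = 4*(-5) - 2 = -20 - 2 = -22)
(15*p)*O(-4) = (15*(-22))*(6 + 3*(-4)) = -330*(6 - 12) = -330*(-6) = 1980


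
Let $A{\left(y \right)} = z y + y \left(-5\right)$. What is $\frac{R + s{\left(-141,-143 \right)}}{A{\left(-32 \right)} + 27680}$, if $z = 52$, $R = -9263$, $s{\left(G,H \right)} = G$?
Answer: $- \frac{2351}{6544} \approx -0.35926$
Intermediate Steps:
$A{\left(y \right)} = 47 y$ ($A{\left(y \right)} = 52 y + y \left(-5\right) = 52 y - 5 y = 47 y$)
$\frac{R + s{\left(-141,-143 \right)}}{A{\left(-32 \right)} + 27680} = \frac{-9263 - 141}{47 \left(-32\right) + 27680} = - \frac{9404}{-1504 + 27680} = - \frac{9404}{26176} = \left(-9404\right) \frac{1}{26176} = - \frac{2351}{6544}$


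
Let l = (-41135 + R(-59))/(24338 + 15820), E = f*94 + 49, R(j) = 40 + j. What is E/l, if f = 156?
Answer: -98474109/6859 ≈ -14357.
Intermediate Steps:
E = 14713 (E = 156*94 + 49 = 14664 + 49 = 14713)
l = -6859/6693 (l = (-41135 + (40 - 59))/(24338 + 15820) = (-41135 - 19)/40158 = -41154*1/40158 = -6859/6693 ≈ -1.0248)
E/l = 14713/(-6859/6693) = 14713*(-6693/6859) = -98474109/6859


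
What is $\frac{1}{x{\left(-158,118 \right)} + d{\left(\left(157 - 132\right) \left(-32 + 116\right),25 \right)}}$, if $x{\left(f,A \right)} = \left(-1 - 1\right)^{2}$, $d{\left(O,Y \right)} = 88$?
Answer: $\frac{1}{92} \approx 0.01087$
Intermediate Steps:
$x{\left(f,A \right)} = 4$ ($x{\left(f,A \right)} = \left(-2\right)^{2} = 4$)
$\frac{1}{x{\left(-158,118 \right)} + d{\left(\left(157 - 132\right) \left(-32 + 116\right),25 \right)}} = \frac{1}{4 + 88} = \frac{1}{92}$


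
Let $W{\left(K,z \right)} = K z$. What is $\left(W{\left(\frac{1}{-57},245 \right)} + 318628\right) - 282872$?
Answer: $\frac{2037847}{57} \approx 35752.0$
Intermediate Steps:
$\left(W{\left(\frac{1}{-57},245 \right)} + 318628\right) - 282872 = \left(\frac{1}{-57} \cdot 245 + 318628\right) - 282872 = \left(\left(- \frac{1}{57}\right) 245 + 318628\right) - 282872 = \left(- \frac{245}{57} + 318628\right) - 282872 = \frac{18161551}{57} - 282872 = \frac{2037847}{57}$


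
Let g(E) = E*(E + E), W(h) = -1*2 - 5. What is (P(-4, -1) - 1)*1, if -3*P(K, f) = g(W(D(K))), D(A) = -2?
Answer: -101/3 ≈ -33.667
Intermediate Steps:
W(h) = -7 (W(h) = -2 - 5 = -7)
g(E) = 2*E² (g(E) = E*(2*E) = 2*E²)
P(K, f) = -98/3 (P(K, f) = -2*(-7)²/3 = -2*49/3 = -⅓*98 = -98/3)
(P(-4, -1) - 1)*1 = (-98/3 - 1)*1 = -101/3*1 = -101/3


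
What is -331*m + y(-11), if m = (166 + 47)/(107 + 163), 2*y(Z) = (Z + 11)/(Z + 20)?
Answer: -23501/90 ≈ -261.12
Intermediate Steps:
y(Z) = (11 + Z)/(2*(20 + Z)) (y(Z) = ((Z + 11)/(Z + 20))/2 = ((11 + Z)/(20 + Z))/2 = (11 + Z)/(2*(20 + Z)))
m = 71/90 (m = 213/270 = 213*(1/270) = 71/90 ≈ 0.78889)
-331*m + y(-11) = -331*71/90 + (11 - 11)/(2*(20 - 11)) = -23501/90 + (1/2)*0/9 = -23501/90 + (1/2)*(1/9)*0 = -23501/90 + 0 = -23501/90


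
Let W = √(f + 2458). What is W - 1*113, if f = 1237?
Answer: -113 + √3695 ≈ -52.214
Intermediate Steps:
W = √3695 (W = √(1237 + 2458) = √3695 ≈ 60.786)
W - 1*113 = √3695 - 1*113 = √3695 - 113 = -113 + √3695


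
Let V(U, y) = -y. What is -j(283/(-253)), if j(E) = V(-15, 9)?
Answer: 9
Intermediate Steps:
j(E) = -9 (j(E) = -1*9 = -9)
-j(283/(-253)) = -1*(-9) = 9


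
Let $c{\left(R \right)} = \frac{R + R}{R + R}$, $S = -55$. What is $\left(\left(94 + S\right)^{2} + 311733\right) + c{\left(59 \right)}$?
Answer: $313255$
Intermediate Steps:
$c{\left(R \right)} = 1$ ($c{\left(R \right)} = \frac{2 R}{2 R} = 2 R \frac{1}{2 R} = 1$)
$\left(\left(94 + S\right)^{2} + 311733\right) + c{\left(59 \right)} = \left(\left(94 - 55\right)^{2} + 311733\right) + 1 = \left(39^{2} + 311733\right) + 1 = \left(1521 + 311733\right) + 1 = 313254 + 1 = 313255$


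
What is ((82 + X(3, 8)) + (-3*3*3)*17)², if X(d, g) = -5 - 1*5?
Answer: 149769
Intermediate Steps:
X(d, g) = -10 (X(d, g) = -5 - 5 = -10)
((82 + X(3, 8)) + (-3*3*3)*17)² = ((82 - 10) + (-3*3*3)*17)² = (72 - 9*3*17)² = (72 - 27*17)² = (72 - 459)² = (-387)² = 149769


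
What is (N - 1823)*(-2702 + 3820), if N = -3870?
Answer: -6364774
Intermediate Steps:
(N - 1823)*(-2702 + 3820) = (-3870 - 1823)*(-2702 + 3820) = -5693*1118 = -6364774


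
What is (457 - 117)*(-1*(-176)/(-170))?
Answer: -352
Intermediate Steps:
(457 - 117)*(-1*(-176)/(-170)) = 340*(176*(-1/170)) = 340*(-88/85) = -352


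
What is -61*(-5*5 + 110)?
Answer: -5185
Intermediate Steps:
-61*(-5*5 + 110) = -61*(-25 + 110) = -61*85 = -1*5185 = -5185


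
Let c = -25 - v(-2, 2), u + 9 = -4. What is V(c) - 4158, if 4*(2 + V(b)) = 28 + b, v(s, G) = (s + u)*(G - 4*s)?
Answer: -16487/4 ≈ -4121.8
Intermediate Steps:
u = -13 (u = -9 - 4 = -13)
v(s, G) = (-13 + s)*(G - 4*s) (v(s, G) = (s - 13)*(G - 4*s) = (-13 + s)*(G - 4*s))
c = 125 (c = -25 - (-13*2 - 4*(-2)² + 52*(-2) + 2*(-2)) = -25 - (-26 - 4*4 - 104 - 4) = -25 - (-26 - 16 - 104 - 4) = -25 - 1*(-150) = -25 + 150 = 125)
V(b) = 5 + b/4 (V(b) = -2 + (28 + b)/4 = -2 + (7 + b/4) = 5 + b/4)
V(c) - 4158 = (5 + (¼)*125) - 4158 = (5 + 125/4) - 4158 = 145/4 - 4158 = -16487/4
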